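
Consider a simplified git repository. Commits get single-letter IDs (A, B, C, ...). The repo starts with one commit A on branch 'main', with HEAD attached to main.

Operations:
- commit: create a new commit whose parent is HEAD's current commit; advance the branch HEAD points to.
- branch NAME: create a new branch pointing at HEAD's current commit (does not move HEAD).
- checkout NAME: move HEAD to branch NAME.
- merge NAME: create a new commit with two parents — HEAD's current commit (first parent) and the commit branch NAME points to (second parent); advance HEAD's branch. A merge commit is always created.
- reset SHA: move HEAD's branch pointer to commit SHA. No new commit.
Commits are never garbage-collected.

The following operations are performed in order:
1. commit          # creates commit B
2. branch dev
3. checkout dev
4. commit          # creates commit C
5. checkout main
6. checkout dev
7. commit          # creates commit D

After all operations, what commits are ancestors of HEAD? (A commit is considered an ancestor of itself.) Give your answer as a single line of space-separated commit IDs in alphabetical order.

Answer: A B C D

Derivation:
After op 1 (commit): HEAD=main@B [main=B]
After op 2 (branch): HEAD=main@B [dev=B main=B]
After op 3 (checkout): HEAD=dev@B [dev=B main=B]
After op 4 (commit): HEAD=dev@C [dev=C main=B]
After op 5 (checkout): HEAD=main@B [dev=C main=B]
After op 6 (checkout): HEAD=dev@C [dev=C main=B]
After op 7 (commit): HEAD=dev@D [dev=D main=B]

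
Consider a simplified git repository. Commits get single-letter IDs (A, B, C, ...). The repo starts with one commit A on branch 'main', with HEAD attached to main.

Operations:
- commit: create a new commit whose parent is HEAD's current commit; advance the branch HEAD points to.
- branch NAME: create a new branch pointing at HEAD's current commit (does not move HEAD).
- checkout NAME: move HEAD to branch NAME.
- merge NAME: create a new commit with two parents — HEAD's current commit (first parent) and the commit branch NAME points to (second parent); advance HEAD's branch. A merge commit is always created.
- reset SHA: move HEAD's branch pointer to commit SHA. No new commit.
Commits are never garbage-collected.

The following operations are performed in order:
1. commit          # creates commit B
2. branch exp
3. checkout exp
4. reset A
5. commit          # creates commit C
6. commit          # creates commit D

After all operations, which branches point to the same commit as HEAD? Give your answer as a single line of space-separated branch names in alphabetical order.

Answer: exp

Derivation:
After op 1 (commit): HEAD=main@B [main=B]
After op 2 (branch): HEAD=main@B [exp=B main=B]
After op 3 (checkout): HEAD=exp@B [exp=B main=B]
After op 4 (reset): HEAD=exp@A [exp=A main=B]
After op 5 (commit): HEAD=exp@C [exp=C main=B]
After op 6 (commit): HEAD=exp@D [exp=D main=B]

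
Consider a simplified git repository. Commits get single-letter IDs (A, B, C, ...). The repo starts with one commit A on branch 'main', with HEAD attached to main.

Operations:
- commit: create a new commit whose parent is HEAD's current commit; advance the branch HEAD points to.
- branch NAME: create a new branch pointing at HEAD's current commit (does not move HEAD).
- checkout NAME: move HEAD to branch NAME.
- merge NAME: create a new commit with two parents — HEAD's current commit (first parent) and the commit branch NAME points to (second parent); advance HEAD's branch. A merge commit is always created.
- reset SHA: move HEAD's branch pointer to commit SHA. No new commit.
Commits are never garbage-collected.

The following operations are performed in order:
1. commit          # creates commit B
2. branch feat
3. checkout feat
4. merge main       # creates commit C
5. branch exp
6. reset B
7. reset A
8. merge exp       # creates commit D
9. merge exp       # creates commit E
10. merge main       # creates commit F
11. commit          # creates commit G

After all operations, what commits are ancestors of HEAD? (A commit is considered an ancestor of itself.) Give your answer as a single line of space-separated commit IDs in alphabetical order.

Answer: A B C D E F G

Derivation:
After op 1 (commit): HEAD=main@B [main=B]
After op 2 (branch): HEAD=main@B [feat=B main=B]
After op 3 (checkout): HEAD=feat@B [feat=B main=B]
After op 4 (merge): HEAD=feat@C [feat=C main=B]
After op 5 (branch): HEAD=feat@C [exp=C feat=C main=B]
After op 6 (reset): HEAD=feat@B [exp=C feat=B main=B]
After op 7 (reset): HEAD=feat@A [exp=C feat=A main=B]
After op 8 (merge): HEAD=feat@D [exp=C feat=D main=B]
After op 9 (merge): HEAD=feat@E [exp=C feat=E main=B]
After op 10 (merge): HEAD=feat@F [exp=C feat=F main=B]
After op 11 (commit): HEAD=feat@G [exp=C feat=G main=B]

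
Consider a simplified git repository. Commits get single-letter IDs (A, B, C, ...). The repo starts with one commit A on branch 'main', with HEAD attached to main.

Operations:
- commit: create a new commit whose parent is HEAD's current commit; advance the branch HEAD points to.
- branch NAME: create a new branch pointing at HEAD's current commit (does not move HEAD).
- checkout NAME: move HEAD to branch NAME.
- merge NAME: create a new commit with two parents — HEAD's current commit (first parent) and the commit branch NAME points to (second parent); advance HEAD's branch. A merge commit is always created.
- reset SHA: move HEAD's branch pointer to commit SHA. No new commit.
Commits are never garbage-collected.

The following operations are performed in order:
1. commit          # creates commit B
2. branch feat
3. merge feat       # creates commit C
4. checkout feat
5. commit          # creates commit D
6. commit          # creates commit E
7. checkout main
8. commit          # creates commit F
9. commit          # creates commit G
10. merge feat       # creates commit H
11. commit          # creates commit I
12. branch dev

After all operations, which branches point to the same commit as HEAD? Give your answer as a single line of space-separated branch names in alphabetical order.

After op 1 (commit): HEAD=main@B [main=B]
After op 2 (branch): HEAD=main@B [feat=B main=B]
After op 3 (merge): HEAD=main@C [feat=B main=C]
After op 4 (checkout): HEAD=feat@B [feat=B main=C]
After op 5 (commit): HEAD=feat@D [feat=D main=C]
After op 6 (commit): HEAD=feat@E [feat=E main=C]
After op 7 (checkout): HEAD=main@C [feat=E main=C]
After op 8 (commit): HEAD=main@F [feat=E main=F]
After op 9 (commit): HEAD=main@G [feat=E main=G]
After op 10 (merge): HEAD=main@H [feat=E main=H]
After op 11 (commit): HEAD=main@I [feat=E main=I]
After op 12 (branch): HEAD=main@I [dev=I feat=E main=I]

Answer: dev main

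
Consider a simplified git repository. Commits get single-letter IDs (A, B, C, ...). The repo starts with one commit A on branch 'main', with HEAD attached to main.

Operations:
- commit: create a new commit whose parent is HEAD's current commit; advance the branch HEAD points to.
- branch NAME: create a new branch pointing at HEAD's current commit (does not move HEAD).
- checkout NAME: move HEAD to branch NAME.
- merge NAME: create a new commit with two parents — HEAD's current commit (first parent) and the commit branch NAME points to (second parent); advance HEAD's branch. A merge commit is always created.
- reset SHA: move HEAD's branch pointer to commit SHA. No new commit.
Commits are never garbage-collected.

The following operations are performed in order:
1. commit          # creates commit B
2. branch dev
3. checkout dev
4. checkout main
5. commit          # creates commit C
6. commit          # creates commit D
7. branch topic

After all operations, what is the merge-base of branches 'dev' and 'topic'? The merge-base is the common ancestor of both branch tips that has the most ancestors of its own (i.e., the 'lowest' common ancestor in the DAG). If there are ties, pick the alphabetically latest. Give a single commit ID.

After op 1 (commit): HEAD=main@B [main=B]
After op 2 (branch): HEAD=main@B [dev=B main=B]
After op 3 (checkout): HEAD=dev@B [dev=B main=B]
After op 4 (checkout): HEAD=main@B [dev=B main=B]
After op 5 (commit): HEAD=main@C [dev=B main=C]
After op 6 (commit): HEAD=main@D [dev=B main=D]
After op 7 (branch): HEAD=main@D [dev=B main=D topic=D]
ancestors(dev=B): ['A', 'B']
ancestors(topic=D): ['A', 'B', 'C', 'D']
common: ['A', 'B']

Answer: B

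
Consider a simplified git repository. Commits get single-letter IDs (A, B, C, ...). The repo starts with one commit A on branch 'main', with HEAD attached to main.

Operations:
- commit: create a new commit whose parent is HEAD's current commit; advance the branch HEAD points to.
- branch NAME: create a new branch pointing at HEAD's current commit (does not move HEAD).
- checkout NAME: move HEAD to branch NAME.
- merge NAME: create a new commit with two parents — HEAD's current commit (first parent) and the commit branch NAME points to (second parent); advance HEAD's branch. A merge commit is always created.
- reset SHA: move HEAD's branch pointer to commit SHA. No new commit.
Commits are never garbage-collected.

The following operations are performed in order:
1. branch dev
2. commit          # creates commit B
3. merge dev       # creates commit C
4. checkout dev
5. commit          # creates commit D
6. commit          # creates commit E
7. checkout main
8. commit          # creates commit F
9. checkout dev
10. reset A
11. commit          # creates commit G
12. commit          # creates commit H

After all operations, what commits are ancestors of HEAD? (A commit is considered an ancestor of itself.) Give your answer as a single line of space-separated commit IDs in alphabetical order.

After op 1 (branch): HEAD=main@A [dev=A main=A]
After op 2 (commit): HEAD=main@B [dev=A main=B]
After op 3 (merge): HEAD=main@C [dev=A main=C]
After op 4 (checkout): HEAD=dev@A [dev=A main=C]
After op 5 (commit): HEAD=dev@D [dev=D main=C]
After op 6 (commit): HEAD=dev@E [dev=E main=C]
After op 7 (checkout): HEAD=main@C [dev=E main=C]
After op 8 (commit): HEAD=main@F [dev=E main=F]
After op 9 (checkout): HEAD=dev@E [dev=E main=F]
After op 10 (reset): HEAD=dev@A [dev=A main=F]
After op 11 (commit): HEAD=dev@G [dev=G main=F]
After op 12 (commit): HEAD=dev@H [dev=H main=F]

Answer: A G H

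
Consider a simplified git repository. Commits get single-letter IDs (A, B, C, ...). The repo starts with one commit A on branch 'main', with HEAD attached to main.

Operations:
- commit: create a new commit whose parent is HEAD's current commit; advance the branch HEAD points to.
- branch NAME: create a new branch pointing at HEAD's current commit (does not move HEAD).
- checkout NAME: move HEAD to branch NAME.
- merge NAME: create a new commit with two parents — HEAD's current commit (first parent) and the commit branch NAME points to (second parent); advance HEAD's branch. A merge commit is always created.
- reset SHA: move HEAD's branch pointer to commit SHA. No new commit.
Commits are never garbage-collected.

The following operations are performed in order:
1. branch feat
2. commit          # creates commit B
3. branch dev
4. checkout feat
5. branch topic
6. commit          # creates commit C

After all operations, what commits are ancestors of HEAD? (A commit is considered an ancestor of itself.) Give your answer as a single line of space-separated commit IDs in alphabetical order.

Answer: A C

Derivation:
After op 1 (branch): HEAD=main@A [feat=A main=A]
After op 2 (commit): HEAD=main@B [feat=A main=B]
After op 3 (branch): HEAD=main@B [dev=B feat=A main=B]
After op 4 (checkout): HEAD=feat@A [dev=B feat=A main=B]
After op 5 (branch): HEAD=feat@A [dev=B feat=A main=B topic=A]
After op 6 (commit): HEAD=feat@C [dev=B feat=C main=B topic=A]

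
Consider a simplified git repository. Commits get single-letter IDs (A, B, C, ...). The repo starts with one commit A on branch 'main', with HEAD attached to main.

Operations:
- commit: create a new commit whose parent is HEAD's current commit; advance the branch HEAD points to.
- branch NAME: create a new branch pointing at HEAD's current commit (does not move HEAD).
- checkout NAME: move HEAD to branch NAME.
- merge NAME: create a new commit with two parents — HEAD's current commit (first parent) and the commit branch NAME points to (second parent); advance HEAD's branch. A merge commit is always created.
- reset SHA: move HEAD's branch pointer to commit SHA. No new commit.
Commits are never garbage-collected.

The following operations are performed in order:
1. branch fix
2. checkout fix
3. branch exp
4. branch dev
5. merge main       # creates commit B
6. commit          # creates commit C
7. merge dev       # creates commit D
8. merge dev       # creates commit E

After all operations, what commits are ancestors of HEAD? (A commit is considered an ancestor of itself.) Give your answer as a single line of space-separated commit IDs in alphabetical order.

Answer: A B C D E

Derivation:
After op 1 (branch): HEAD=main@A [fix=A main=A]
After op 2 (checkout): HEAD=fix@A [fix=A main=A]
After op 3 (branch): HEAD=fix@A [exp=A fix=A main=A]
After op 4 (branch): HEAD=fix@A [dev=A exp=A fix=A main=A]
After op 5 (merge): HEAD=fix@B [dev=A exp=A fix=B main=A]
After op 6 (commit): HEAD=fix@C [dev=A exp=A fix=C main=A]
After op 7 (merge): HEAD=fix@D [dev=A exp=A fix=D main=A]
After op 8 (merge): HEAD=fix@E [dev=A exp=A fix=E main=A]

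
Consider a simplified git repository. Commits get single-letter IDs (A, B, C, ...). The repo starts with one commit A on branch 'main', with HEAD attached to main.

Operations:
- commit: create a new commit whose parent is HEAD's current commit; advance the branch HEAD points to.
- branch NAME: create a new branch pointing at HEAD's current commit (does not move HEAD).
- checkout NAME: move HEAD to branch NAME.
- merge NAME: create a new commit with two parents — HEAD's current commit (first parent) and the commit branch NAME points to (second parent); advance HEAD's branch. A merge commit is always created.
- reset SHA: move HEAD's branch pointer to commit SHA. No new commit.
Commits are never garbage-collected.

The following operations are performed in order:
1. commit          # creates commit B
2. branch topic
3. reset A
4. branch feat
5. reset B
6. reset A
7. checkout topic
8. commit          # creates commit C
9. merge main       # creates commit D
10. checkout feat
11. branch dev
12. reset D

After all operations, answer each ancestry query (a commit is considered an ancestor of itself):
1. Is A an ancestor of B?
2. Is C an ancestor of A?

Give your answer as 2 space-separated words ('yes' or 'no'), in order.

Answer: yes no

Derivation:
After op 1 (commit): HEAD=main@B [main=B]
After op 2 (branch): HEAD=main@B [main=B topic=B]
After op 3 (reset): HEAD=main@A [main=A topic=B]
After op 4 (branch): HEAD=main@A [feat=A main=A topic=B]
After op 5 (reset): HEAD=main@B [feat=A main=B topic=B]
After op 6 (reset): HEAD=main@A [feat=A main=A topic=B]
After op 7 (checkout): HEAD=topic@B [feat=A main=A topic=B]
After op 8 (commit): HEAD=topic@C [feat=A main=A topic=C]
After op 9 (merge): HEAD=topic@D [feat=A main=A topic=D]
After op 10 (checkout): HEAD=feat@A [feat=A main=A topic=D]
After op 11 (branch): HEAD=feat@A [dev=A feat=A main=A topic=D]
After op 12 (reset): HEAD=feat@D [dev=A feat=D main=A topic=D]
ancestors(B) = {A,B}; A in? yes
ancestors(A) = {A}; C in? no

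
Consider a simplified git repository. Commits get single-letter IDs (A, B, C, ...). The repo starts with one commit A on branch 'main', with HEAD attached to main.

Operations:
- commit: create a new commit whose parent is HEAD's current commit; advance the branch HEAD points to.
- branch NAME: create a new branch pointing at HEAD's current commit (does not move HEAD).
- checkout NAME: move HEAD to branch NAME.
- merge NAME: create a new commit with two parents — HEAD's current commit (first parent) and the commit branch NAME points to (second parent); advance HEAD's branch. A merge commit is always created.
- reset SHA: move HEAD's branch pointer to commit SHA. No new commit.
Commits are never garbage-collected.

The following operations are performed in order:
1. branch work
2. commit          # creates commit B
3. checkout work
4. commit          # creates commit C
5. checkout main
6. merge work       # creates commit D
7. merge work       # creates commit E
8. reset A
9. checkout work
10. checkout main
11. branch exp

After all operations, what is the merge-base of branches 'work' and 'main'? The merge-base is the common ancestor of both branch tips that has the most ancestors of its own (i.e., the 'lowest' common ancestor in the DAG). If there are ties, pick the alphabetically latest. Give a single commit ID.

After op 1 (branch): HEAD=main@A [main=A work=A]
After op 2 (commit): HEAD=main@B [main=B work=A]
After op 3 (checkout): HEAD=work@A [main=B work=A]
After op 4 (commit): HEAD=work@C [main=B work=C]
After op 5 (checkout): HEAD=main@B [main=B work=C]
After op 6 (merge): HEAD=main@D [main=D work=C]
After op 7 (merge): HEAD=main@E [main=E work=C]
After op 8 (reset): HEAD=main@A [main=A work=C]
After op 9 (checkout): HEAD=work@C [main=A work=C]
After op 10 (checkout): HEAD=main@A [main=A work=C]
After op 11 (branch): HEAD=main@A [exp=A main=A work=C]
ancestors(work=C): ['A', 'C']
ancestors(main=A): ['A']
common: ['A']

Answer: A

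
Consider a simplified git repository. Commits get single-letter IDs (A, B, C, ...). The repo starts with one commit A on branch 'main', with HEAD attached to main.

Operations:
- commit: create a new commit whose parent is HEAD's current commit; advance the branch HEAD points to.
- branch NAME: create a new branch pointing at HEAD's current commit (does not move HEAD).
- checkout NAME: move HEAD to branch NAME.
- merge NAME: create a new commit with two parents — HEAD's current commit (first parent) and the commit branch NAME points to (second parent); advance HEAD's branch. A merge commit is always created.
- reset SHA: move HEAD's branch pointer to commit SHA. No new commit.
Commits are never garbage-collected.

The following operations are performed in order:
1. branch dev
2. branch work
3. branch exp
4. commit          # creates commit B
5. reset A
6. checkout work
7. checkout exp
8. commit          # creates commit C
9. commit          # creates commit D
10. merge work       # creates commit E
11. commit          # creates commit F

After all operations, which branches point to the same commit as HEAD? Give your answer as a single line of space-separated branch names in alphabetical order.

Answer: exp

Derivation:
After op 1 (branch): HEAD=main@A [dev=A main=A]
After op 2 (branch): HEAD=main@A [dev=A main=A work=A]
After op 3 (branch): HEAD=main@A [dev=A exp=A main=A work=A]
After op 4 (commit): HEAD=main@B [dev=A exp=A main=B work=A]
After op 5 (reset): HEAD=main@A [dev=A exp=A main=A work=A]
After op 6 (checkout): HEAD=work@A [dev=A exp=A main=A work=A]
After op 7 (checkout): HEAD=exp@A [dev=A exp=A main=A work=A]
After op 8 (commit): HEAD=exp@C [dev=A exp=C main=A work=A]
After op 9 (commit): HEAD=exp@D [dev=A exp=D main=A work=A]
After op 10 (merge): HEAD=exp@E [dev=A exp=E main=A work=A]
After op 11 (commit): HEAD=exp@F [dev=A exp=F main=A work=A]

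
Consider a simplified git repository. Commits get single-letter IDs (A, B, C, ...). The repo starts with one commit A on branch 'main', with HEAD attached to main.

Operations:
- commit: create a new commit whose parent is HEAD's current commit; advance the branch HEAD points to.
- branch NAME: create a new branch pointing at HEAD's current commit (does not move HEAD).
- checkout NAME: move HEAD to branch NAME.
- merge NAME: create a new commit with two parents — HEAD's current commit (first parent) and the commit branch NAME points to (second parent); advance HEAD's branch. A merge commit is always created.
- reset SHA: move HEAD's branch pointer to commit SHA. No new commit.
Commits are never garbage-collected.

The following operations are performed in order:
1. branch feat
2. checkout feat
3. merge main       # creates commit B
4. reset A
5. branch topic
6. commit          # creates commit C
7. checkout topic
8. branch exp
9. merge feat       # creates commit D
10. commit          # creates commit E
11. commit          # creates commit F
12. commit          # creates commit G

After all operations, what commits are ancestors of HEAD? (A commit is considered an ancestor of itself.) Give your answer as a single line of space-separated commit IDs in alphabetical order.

After op 1 (branch): HEAD=main@A [feat=A main=A]
After op 2 (checkout): HEAD=feat@A [feat=A main=A]
After op 3 (merge): HEAD=feat@B [feat=B main=A]
After op 4 (reset): HEAD=feat@A [feat=A main=A]
After op 5 (branch): HEAD=feat@A [feat=A main=A topic=A]
After op 6 (commit): HEAD=feat@C [feat=C main=A topic=A]
After op 7 (checkout): HEAD=topic@A [feat=C main=A topic=A]
After op 8 (branch): HEAD=topic@A [exp=A feat=C main=A topic=A]
After op 9 (merge): HEAD=topic@D [exp=A feat=C main=A topic=D]
After op 10 (commit): HEAD=topic@E [exp=A feat=C main=A topic=E]
After op 11 (commit): HEAD=topic@F [exp=A feat=C main=A topic=F]
After op 12 (commit): HEAD=topic@G [exp=A feat=C main=A topic=G]

Answer: A C D E F G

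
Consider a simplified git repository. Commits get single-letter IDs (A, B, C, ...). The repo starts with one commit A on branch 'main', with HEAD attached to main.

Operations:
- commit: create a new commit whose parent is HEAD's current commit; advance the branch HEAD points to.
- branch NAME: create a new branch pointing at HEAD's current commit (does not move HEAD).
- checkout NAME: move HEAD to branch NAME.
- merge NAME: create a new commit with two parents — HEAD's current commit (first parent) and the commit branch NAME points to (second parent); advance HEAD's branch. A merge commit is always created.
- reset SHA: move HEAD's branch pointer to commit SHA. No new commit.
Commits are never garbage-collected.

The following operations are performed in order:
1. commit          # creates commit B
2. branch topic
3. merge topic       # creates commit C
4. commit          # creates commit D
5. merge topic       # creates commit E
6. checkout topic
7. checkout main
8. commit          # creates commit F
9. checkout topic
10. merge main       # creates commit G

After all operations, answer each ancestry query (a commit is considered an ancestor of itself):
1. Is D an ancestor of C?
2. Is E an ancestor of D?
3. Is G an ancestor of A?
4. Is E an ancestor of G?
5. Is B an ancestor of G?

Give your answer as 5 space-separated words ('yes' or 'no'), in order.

Answer: no no no yes yes

Derivation:
After op 1 (commit): HEAD=main@B [main=B]
After op 2 (branch): HEAD=main@B [main=B topic=B]
After op 3 (merge): HEAD=main@C [main=C topic=B]
After op 4 (commit): HEAD=main@D [main=D topic=B]
After op 5 (merge): HEAD=main@E [main=E topic=B]
After op 6 (checkout): HEAD=topic@B [main=E topic=B]
After op 7 (checkout): HEAD=main@E [main=E topic=B]
After op 8 (commit): HEAD=main@F [main=F topic=B]
After op 9 (checkout): HEAD=topic@B [main=F topic=B]
After op 10 (merge): HEAD=topic@G [main=F topic=G]
ancestors(C) = {A,B,C}; D in? no
ancestors(D) = {A,B,C,D}; E in? no
ancestors(A) = {A}; G in? no
ancestors(G) = {A,B,C,D,E,F,G}; E in? yes
ancestors(G) = {A,B,C,D,E,F,G}; B in? yes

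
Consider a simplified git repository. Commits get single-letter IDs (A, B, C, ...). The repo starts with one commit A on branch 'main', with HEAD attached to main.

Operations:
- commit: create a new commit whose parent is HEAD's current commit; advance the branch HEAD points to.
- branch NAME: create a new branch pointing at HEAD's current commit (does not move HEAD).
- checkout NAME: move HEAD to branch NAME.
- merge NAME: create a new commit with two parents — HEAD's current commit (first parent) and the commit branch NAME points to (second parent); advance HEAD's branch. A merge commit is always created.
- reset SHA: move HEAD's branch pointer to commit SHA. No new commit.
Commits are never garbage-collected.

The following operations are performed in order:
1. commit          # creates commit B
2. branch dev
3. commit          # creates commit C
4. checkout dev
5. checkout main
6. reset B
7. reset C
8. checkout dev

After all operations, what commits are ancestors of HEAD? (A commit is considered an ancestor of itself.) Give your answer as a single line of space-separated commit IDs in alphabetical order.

Answer: A B

Derivation:
After op 1 (commit): HEAD=main@B [main=B]
After op 2 (branch): HEAD=main@B [dev=B main=B]
After op 3 (commit): HEAD=main@C [dev=B main=C]
After op 4 (checkout): HEAD=dev@B [dev=B main=C]
After op 5 (checkout): HEAD=main@C [dev=B main=C]
After op 6 (reset): HEAD=main@B [dev=B main=B]
After op 7 (reset): HEAD=main@C [dev=B main=C]
After op 8 (checkout): HEAD=dev@B [dev=B main=C]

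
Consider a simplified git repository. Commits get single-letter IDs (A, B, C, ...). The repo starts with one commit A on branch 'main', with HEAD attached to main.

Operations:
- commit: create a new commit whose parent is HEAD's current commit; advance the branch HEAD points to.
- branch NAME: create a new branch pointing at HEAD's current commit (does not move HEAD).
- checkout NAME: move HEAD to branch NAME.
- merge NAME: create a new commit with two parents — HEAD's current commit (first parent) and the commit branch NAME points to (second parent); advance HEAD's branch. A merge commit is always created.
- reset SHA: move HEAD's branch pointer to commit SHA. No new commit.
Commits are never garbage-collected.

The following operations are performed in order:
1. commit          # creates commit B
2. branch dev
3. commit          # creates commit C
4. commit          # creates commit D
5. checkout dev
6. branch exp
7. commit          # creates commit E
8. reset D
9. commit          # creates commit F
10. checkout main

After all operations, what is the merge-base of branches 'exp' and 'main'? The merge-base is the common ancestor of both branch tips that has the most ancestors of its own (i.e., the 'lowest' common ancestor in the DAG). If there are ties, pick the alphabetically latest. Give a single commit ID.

After op 1 (commit): HEAD=main@B [main=B]
After op 2 (branch): HEAD=main@B [dev=B main=B]
After op 3 (commit): HEAD=main@C [dev=B main=C]
After op 4 (commit): HEAD=main@D [dev=B main=D]
After op 5 (checkout): HEAD=dev@B [dev=B main=D]
After op 6 (branch): HEAD=dev@B [dev=B exp=B main=D]
After op 7 (commit): HEAD=dev@E [dev=E exp=B main=D]
After op 8 (reset): HEAD=dev@D [dev=D exp=B main=D]
After op 9 (commit): HEAD=dev@F [dev=F exp=B main=D]
After op 10 (checkout): HEAD=main@D [dev=F exp=B main=D]
ancestors(exp=B): ['A', 'B']
ancestors(main=D): ['A', 'B', 'C', 'D']
common: ['A', 'B']

Answer: B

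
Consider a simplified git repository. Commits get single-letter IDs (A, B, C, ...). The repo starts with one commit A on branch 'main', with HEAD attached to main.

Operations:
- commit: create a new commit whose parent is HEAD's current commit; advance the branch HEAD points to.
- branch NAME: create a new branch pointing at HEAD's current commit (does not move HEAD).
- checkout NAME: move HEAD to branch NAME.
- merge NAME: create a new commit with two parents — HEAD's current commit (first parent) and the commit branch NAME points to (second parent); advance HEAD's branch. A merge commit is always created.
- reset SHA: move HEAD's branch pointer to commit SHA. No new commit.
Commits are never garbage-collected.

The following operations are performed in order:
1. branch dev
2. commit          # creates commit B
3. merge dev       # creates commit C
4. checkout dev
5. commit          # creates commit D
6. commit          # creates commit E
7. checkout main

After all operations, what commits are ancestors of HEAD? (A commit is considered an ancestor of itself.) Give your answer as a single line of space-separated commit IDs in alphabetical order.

After op 1 (branch): HEAD=main@A [dev=A main=A]
After op 2 (commit): HEAD=main@B [dev=A main=B]
After op 3 (merge): HEAD=main@C [dev=A main=C]
After op 4 (checkout): HEAD=dev@A [dev=A main=C]
After op 5 (commit): HEAD=dev@D [dev=D main=C]
After op 6 (commit): HEAD=dev@E [dev=E main=C]
After op 7 (checkout): HEAD=main@C [dev=E main=C]

Answer: A B C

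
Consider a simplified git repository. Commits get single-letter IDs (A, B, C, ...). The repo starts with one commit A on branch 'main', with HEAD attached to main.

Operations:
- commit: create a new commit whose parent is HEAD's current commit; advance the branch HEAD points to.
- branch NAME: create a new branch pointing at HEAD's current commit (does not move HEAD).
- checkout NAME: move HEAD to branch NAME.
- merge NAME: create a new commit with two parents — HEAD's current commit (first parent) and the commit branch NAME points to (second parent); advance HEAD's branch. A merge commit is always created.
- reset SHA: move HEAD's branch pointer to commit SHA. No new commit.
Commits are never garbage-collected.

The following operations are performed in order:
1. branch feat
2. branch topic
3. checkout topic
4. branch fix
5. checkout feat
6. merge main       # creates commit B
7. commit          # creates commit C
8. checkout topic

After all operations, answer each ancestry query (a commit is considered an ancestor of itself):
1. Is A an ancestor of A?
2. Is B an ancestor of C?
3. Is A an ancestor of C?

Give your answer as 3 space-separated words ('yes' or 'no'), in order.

Answer: yes yes yes

Derivation:
After op 1 (branch): HEAD=main@A [feat=A main=A]
After op 2 (branch): HEAD=main@A [feat=A main=A topic=A]
After op 3 (checkout): HEAD=topic@A [feat=A main=A topic=A]
After op 4 (branch): HEAD=topic@A [feat=A fix=A main=A topic=A]
After op 5 (checkout): HEAD=feat@A [feat=A fix=A main=A topic=A]
After op 6 (merge): HEAD=feat@B [feat=B fix=A main=A topic=A]
After op 7 (commit): HEAD=feat@C [feat=C fix=A main=A topic=A]
After op 8 (checkout): HEAD=topic@A [feat=C fix=A main=A topic=A]
ancestors(A) = {A}; A in? yes
ancestors(C) = {A,B,C}; B in? yes
ancestors(C) = {A,B,C}; A in? yes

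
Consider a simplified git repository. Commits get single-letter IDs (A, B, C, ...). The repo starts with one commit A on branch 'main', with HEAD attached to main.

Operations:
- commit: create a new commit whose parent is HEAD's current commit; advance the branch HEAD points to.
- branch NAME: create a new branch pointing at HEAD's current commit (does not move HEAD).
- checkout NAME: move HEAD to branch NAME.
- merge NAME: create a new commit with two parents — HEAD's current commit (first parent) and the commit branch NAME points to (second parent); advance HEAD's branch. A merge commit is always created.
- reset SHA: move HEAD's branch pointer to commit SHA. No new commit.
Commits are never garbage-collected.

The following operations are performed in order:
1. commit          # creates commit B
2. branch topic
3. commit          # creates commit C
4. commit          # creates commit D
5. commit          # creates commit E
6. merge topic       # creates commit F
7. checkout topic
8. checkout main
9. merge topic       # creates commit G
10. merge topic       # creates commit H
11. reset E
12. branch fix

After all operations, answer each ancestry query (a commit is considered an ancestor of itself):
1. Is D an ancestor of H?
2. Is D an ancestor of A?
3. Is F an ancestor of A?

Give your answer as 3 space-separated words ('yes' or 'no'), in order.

After op 1 (commit): HEAD=main@B [main=B]
After op 2 (branch): HEAD=main@B [main=B topic=B]
After op 3 (commit): HEAD=main@C [main=C topic=B]
After op 4 (commit): HEAD=main@D [main=D topic=B]
After op 5 (commit): HEAD=main@E [main=E topic=B]
After op 6 (merge): HEAD=main@F [main=F topic=B]
After op 7 (checkout): HEAD=topic@B [main=F topic=B]
After op 8 (checkout): HEAD=main@F [main=F topic=B]
After op 9 (merge): HEAD=main@G [main=G topic=B]
After op 10 (merge): HEAD=main@H [main=H topic=B]
After op 11 (reset): HEAD=main@E [main=E topic=B]
After op 12 (branch): HEAD=main@E [fix=E main=E topic=B]
ancestors(H) = {A,B,C,D,E,F,G,H}; D in? yes
ancestors(A) = {A}; D in? no
ancestors(A) = {A}; F in? no

Answer: yes no no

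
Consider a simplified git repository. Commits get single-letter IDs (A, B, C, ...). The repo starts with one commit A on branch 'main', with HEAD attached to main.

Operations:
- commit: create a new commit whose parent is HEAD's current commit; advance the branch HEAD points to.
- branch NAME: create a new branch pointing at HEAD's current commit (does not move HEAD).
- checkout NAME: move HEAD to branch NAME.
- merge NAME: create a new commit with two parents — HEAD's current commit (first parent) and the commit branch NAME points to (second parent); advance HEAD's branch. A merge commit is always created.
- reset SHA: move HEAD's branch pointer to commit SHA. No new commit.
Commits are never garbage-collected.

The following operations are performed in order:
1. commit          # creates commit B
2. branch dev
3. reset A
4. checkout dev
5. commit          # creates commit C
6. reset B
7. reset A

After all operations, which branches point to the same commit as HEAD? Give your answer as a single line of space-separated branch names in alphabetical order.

Answer: dev main

Derivation:
After op 1 (commit): HEAD=main@B [main=B]
After op 2 (branch): HEAD=main@B [dev=B main=B]
After op 3 (reset): HEAD=main@A [dev=B main=A]
After op 4 (checkout): HEAD=dev@B [dev=B main=A]
After op 5 (commit): HEAD=dev@C [dev=C main=A]
After op 6 (reset): HEAD=dev@B [dev=B main=A]
After op 7 (reset): HEAD=dev@A [dev=A main=A]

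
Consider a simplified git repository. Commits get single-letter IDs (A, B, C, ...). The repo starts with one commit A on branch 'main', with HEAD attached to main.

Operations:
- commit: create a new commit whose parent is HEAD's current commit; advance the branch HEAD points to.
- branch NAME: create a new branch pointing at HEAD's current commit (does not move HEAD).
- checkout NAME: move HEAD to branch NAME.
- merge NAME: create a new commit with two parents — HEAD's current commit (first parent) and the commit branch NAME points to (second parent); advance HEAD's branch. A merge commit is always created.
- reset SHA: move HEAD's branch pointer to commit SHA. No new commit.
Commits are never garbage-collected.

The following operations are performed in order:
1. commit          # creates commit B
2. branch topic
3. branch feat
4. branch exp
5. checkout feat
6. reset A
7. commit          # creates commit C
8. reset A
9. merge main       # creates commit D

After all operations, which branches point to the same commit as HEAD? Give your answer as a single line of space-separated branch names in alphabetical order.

Answer: feat

Derivation:
After op 1 (commit): HEAD=main@B [main=B]
After op 2 (branch): HEAD=main@B [main=B topic=B]
After op 3 (branch): HEAD=main@B [feat=B main=B topic=B]
After op 4 (branch): HEAD=main@B [exp=B feat=B main=B topic=B]
After op 5 (checkout): HEAD=feat@B [exp=B feat=B main=B topic=B]
After op 6 (reset): HEAD=feat@A [exp=B feat=A main=B topic=B]
After op 7 (commit): HEAD=feat@C [exp=B feat=C main=B topic=B]
After op 8 (reset): HEAD=feat@A [exp=B feat=A main=B topic=B]
After op 9 (merge): HEAD=feat@D [exp=B feat=D main=B topic=B]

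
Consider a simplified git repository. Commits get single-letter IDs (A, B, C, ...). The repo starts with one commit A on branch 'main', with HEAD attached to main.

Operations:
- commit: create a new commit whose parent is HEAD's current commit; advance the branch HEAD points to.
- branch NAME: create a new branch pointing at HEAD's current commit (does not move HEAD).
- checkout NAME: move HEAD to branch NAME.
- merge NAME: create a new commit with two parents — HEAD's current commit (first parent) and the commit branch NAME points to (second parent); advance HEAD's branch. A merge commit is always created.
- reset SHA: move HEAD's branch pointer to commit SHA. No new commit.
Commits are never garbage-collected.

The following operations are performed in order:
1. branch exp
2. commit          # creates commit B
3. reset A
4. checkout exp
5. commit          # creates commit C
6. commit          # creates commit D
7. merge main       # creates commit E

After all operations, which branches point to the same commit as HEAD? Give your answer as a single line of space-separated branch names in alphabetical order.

After op 1 (branch): HEAD=main@A [exp=A main=A]
After op 2 (commit): HEAD=main@B [exp=A main=B]
After op 3 (reset): HEAD=main@A [exp=A main=A]
After op 4 (checkout): HEAD=exp@A [exp=A main=A]
After op 5 (commit): HEAD=exp@C [exp=C main=A]
After op 6 (commit): HEAD=exp@D [exp=D main=A]
After op 7 (merge): HEAD=exp@E [exp=E main=A]

Answer: exp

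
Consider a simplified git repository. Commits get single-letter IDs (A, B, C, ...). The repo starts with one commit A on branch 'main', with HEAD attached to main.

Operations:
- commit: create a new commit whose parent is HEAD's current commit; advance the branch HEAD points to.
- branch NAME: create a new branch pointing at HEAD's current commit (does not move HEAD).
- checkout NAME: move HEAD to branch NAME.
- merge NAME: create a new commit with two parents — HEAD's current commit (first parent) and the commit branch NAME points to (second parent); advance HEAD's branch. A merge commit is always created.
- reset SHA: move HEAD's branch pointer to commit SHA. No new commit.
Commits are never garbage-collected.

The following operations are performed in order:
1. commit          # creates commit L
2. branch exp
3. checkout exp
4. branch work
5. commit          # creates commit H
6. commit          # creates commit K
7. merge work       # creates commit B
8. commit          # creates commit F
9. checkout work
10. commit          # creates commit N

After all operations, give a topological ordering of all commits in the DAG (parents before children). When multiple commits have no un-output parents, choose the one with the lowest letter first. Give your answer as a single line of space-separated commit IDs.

After op 1 (commit): HEAD=main@L [main=L]
After op 2 (branch): HEAD=main@L [exp=L main=L]
After op 3 (checkout): HEAD=exp@L [exp=L main=L]
After op 4 (branch): HEAD=exp@L [exp=L main=L work=L]
After op 5 (commit): HEAD=exp@H [exp=H main=L work=L]
After op 6 (commit): HEAD=exp@K [exp=K main=L work=L]
After op 7 (merge): HEAD=exp@B [exp=B main=L work=L]
After op 8 (commit): HEAD=exp@F [exp=F main=L work=L]
After op 9 (checkout): HEAD=work@L [exp=F main=L work=L]
After op 10 (commit): HEAD=work@N [exp=F main=L work=N]
commit A: parents=[]
commit B: parents=['K', 'L']
commit F: parents=['B']
commit H: parents=['L']
commit K: parents=['H']
commit L: parents=['A']
commit N: parents=['L']

Answer: A L H K B F N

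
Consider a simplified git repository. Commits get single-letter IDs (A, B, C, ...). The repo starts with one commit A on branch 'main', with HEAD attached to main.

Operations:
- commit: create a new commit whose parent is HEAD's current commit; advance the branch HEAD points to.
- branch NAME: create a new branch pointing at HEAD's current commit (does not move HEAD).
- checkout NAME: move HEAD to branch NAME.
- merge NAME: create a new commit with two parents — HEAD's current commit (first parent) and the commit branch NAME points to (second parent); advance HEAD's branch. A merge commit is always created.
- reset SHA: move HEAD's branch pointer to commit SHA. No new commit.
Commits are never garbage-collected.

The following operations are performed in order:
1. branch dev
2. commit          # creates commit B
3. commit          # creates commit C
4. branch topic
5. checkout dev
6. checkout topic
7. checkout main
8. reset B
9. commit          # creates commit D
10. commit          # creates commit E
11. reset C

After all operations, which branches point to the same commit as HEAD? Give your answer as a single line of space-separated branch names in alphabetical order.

Answer: main topic

Derivation:
After op 1 (branch): HEAD=main@A [dev=A main=A]
After op 2 (commit): HEAD=main@B [dev=A main=B]
After op 3 (commit): HEAD=main@C [dev=A main=C]
After op 4 (branch): HEAD=main@C [dev=A main=C topic=C]
After op 5 (checkout): HEAD=dev@A [dev=A main=C topic=C]
After op 6 (checkout): HEAD=topic@C [dev=A main=C topic=C]
After op 7 (checkout): HEAD=main@C [dev=A main=C topic=C]
After op 8 (reset): HEAD=main@B [dev=A main=B topic=C]
After op 9 (commit): HEAD=main@D [dev=A main=D topic=C]
After op 10 (commit): HEAD=main@E [dev=A main=E topic=C]
After op 11 (reset): HEAD=main@C [dev=A main=C topic=C]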